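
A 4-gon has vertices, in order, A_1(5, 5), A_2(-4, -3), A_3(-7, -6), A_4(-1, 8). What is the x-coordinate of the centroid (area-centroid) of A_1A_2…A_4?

-32/33

Apply the shoelace (surveyor's) formula. First the cross-terms c_i = x_i·y_{i+1} − x_{i+1}·y_i:
  5, 3, -62, -45  ⇒  2A = -99, A = -49.5.
Then Σ (x_i + x_{i+1})·c_i = 288, so x̄ = 288 / (6·(-49.5)) = -32/33.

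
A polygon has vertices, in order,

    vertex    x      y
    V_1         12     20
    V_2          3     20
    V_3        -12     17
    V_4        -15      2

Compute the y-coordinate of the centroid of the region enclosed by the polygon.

Apply the shoelace formula. First the cross-terms c_i = x_i·y_{i+1} − x_{i+1}·y_i:
  180, 291, 231, -324  ⇒  2A = 378, A = 189.
Then Σ (y_i + y_{i+1})·c_i = 15228, so ȳ = 15228 / (6·189) = 94/7.

94/7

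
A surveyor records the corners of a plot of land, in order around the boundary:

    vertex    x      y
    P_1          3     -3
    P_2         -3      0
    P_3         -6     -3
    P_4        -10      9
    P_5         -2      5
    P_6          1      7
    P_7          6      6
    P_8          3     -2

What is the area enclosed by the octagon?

P_1→P_2: (3)(0) − (-3)(-3) = -9
P_2→P_3: (-3)(-3) − (-6)(0) = 9
P_3→P_4: (-6)(9) − (-10)(-3) = -84
P_4→P_5: (-10)(5) − (-2)(9) = -32
P_5→P_6: (-2)(7) − (1)(5) = -19
P_6→P_7: (1)(6) − (6)(7) = -36
P_7→P_8: (6)(-2) − (3)(6) = -30
P_8→P_1: (3)(-3) − (3)(-2) = -3
Σ = -204
Area = |Σ|/2 = 102.

102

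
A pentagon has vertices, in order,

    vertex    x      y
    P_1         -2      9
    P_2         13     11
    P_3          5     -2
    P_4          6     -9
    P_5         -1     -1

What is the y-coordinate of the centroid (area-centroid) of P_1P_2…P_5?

1028/279

Apply the shoelace formula. First the cross-terms c_i = x_i·y_{i+1} − x_{i+1}·y_i:
  -139, -81, -33, -15, -11  ⇒  2A = -279, A = -139.5.
Then Σ (y_i + y_{i+1})·c_i = -3084, so ȳ = -3084 / (6·(-139.5)) = 1028/279.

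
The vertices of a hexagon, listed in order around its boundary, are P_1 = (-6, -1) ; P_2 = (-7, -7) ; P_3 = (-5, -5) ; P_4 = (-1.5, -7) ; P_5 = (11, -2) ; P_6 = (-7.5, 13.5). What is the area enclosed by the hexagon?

Apply the shoelace formula: 2A = Σ (x_i·y_{i+1} − x_{i+1}·y_i), indices taken mod 6.
Σ = (35) + (0) + (27.5) + (80) + (133.5) + (88.5) = 364.5
Area = |Σ|/2 = 182.25.

182.25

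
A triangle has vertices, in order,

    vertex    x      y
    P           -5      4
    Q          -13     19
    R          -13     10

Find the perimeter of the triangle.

|PQ| = √((-8)² + (15)²) = √289 = 17
|QR| = √((0)² + (-9)²) = √81 = 9
|RP| = √((8)² + (-6)²) = √100 = 10
Perimeter = 17 + 9 + 10 = 36.

36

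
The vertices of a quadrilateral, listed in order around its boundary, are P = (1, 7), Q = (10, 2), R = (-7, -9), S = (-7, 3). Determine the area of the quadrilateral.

140

Apply Gauss's area formula: 2A = Σ (x_i·y_{i+1} − x_{i+1}·y_i), indices taken mod 4.
Cross-terms: -68, -76, -84, -52  ⇒  Σ = -280
Area = |Σ|/2 = 140.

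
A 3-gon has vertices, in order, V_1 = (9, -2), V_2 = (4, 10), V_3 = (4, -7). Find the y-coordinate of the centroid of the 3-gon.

1/3

Apply Gauss's area formula. First the cross-terms c_i = x_i·y_{i+1} − x_{i+1}·y_i:
  98, -68, 55  ⇒  2A = 85, A = 42.5.
Then Σ (y_i + y_{i+1})·c_i = 85, so ȳ = 85 / (6·42.5) = 1/3.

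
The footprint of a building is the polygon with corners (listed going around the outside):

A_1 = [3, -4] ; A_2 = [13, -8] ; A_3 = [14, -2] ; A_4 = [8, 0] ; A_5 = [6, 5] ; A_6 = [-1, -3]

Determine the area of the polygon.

Cross-terms: 28, 86, 16, 40, -13, 13  ⇒  Σ = 170
Area = |Σ|/2 = 85.

85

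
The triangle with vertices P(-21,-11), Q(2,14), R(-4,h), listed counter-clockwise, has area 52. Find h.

Write out the shoelace sum; only the two edges meeting at R involve h:
2·Area = [(2·h − (-4)·14) + ((-4)·(-11) − (-21)·h)] + -272
       = 23·h + -172 = 104
⇒ h = 12.

12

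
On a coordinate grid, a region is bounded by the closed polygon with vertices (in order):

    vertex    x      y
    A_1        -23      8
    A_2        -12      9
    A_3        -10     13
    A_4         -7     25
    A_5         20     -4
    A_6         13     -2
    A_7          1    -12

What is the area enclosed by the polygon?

Σ = (-111) + (-66) + (-159) + (-472) + (12) + (-154) + (-268) = -1218
Area = |Σ|/2 = 609.

609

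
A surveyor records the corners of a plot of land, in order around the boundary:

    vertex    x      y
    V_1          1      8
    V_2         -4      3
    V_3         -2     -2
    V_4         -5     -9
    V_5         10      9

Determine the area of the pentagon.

Apply the shoelace (surveyor's) formula: 2A = Σ (x_i·y_{i+1} − x_{i+1}·y_i), indices taken mod 5.
V_1→V_2: (1)(3) − (-4)(8) = 35
V_2→V_3: (-4)(-2) − (-2)(3) = 14
V_3→V_4: (-2)(-9) − (-5)(-2) = 8
V_4→V_5: (-5)(9) − (10)(-9) = 45
V_5→V_1: (10)(8) − (1)(9) = 71
Σ = 173
Area = |Σ|/2 = 86.5.

86.5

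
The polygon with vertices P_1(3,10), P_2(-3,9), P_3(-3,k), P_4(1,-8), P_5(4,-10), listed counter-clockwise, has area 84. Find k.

The doubled signed area Σ (x_i y_{i+1} − x_{i+1} y_i) is linear in k.
With k=0 it equals 200; the coefficient of k is -4 (from the two edges through P_3).
So -4·k + 200 = 2·84 = 168 ⇒ k = 8.

8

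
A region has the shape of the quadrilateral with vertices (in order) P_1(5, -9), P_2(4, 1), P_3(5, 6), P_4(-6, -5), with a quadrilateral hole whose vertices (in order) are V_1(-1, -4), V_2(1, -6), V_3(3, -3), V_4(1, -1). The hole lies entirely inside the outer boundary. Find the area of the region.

65

Outer boundary:
Apply the surveyor's formula: 2A = Σ (x_i·y_{i+1} − x_{i+1}·y_i), indices taken mod 4.
Σ = (41) + (19) + (11) + (79) = 150
Area = |Σ|/2 = 75.
Hole:
V_1→V_2: (-1)(-6) − (1)(-4) = 10
V_2→V_3: (1)(-3) − (3)(-6) = 15
V_3→V_4: (3)(-1) − (1)(-3) = 0
V_4→V_1: (1)(-4) − (-1)(-1) = -5
Σ = 20
Area = |Σ|/2 = 10.
Net area = 75 − 10 = 65.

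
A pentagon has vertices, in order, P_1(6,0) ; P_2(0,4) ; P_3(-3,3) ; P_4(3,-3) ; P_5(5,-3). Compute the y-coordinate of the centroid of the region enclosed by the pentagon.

0.5

Apply Gauss's area formula. First the cross-terms c_i = x_i·y_{i+1} − x_{i+1}·y_i:
  24, 12, 0, 6, 18  ⇒  2A = 60, A = 30.
Then Σ (y_i + y_{i+1})·c_i = 90, so ȳ = 90 / (6·30) = 0.5.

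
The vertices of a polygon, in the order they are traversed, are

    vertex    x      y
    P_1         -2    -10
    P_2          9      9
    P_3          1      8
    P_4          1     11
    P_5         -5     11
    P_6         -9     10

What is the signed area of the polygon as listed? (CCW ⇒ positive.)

Σ = (72) + (63) + (3) + (66) + (49) + (110) = 363
Signed area = Σ/2 = 181.5 (positive ⇒ counter-clockwise traversal).

181.5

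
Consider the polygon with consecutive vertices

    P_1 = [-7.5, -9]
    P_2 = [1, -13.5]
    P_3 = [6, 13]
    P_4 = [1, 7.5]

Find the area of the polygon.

141.75

Σ = (110.25) + (94) + (32) + (47.25) = 283.5
Area = |Σ|/2 = 141.75.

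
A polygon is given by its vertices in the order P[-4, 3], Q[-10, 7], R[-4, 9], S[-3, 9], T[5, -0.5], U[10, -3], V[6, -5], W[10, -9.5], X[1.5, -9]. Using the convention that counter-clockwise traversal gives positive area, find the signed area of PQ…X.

P→Q: (-4)(7) − (-10)(3) = 2
Q→R: (-10)(9) − (-4)(7) = -62
R→S: (-4)(9) − (-3)(9) = -9
S→T: (-3)(-0.5) − (5)(9) = -43.5
T→U: (5)(-3) − (10)(-0.5) = -10
U→V: (10)(-5) − (6)(-3) = -32
V→W: (6)(-9.5) − (10)(-5) = -7
W→X: (10)(-9) − (1.5)(-9.5) = -75.75
X→P: (1.5)(3) − (-4)(-9) = -31.5
Σ = -268.75
Signed area = Σ/2 = -134.375 (negative ⇒ clockwise traversal).

-134.375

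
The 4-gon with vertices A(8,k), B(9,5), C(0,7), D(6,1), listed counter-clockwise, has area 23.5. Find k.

2

Write out the shoelace sum; only the two edges meeting at A involve k:
2·Area = [(6·k − 8·1) + (8·5 − 9·k)] + 21
       = -3·k + 53 = 47
⇒ k = 2.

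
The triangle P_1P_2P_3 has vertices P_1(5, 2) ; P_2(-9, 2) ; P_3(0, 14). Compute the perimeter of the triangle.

|P_1P_2| = √((-14)² + (0)²) = √196 = 14
|P_2P_3| = √((9)² + (12)²) = √225 = 15
|P_3P_1| = √((5)² + (-12)²) = √169 = 13
Perimeter = 14 + 15 + 13 = 42.

42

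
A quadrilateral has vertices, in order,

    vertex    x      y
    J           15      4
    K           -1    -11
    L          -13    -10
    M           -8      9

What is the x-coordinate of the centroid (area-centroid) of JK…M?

-184/141

Apply the shoelace formula. First the cross-terms c_i = x_i·y_{i+1} − x_{i+1}·y_i:
  -161, -133, -197, -167  ⇒  2A = -658, A = -329.
Then Σ (x_i + x_{i+1})·c_i = 2576, so x̄ = 2576 / (6·(-329)) = -184/141.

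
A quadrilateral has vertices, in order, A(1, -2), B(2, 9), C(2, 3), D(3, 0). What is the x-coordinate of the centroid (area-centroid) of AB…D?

13/7

Apply the shoelace formula. First the cross-terms c_i = x_i·y_{i+1} − x_{i+1}·y_i:
  13, -12, -9, -6  ⇒  2A = -14, A = -7.
Then Σ (x_i + x_{i+1})·c_i = -78, so x̄ = -78 / (6·(-7)) = 13/7.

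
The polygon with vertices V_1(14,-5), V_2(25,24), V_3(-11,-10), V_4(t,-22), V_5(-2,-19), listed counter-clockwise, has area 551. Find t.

Write out the shoelace sum; only the two edges meeting at V_4 involve t:
2·Area = [((-11)·(-22) − t·(-10)) + (t·(-19) − (-2)·(-22))] + 751
       = -9·t + 949 = 1102
⇒ t = -17.

-17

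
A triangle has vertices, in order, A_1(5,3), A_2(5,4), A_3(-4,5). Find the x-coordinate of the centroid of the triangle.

Apply Gauss's area formula. First the cross-terms c_i = x_i·y_{i+1} − x_{i+1}·y_i:
  5, 41, -37  ⇒  2A = 9, A = 4.5.
Then Σ (x_i + x_{i+1})·c_i = 54, so x̄ = 54 / (6·4.5) = 2.

2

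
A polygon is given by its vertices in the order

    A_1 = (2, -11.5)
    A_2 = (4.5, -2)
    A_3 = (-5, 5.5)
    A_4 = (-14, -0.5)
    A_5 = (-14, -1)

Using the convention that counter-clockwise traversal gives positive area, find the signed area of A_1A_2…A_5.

Apply the surveyor's formula: 2A = Σ (x_i·y_{i+1} − x_{i+1}·y_i), indices taken mod 5.
A_1→A_2: (2)(-2) − (4.5)(-11.5) = 47.75
A_2→A_3: (4.5)(5.5) − (-5)(-2) = 14.75
A_3→A_4: (-5)(-0.5) − (-14)(5.5) = 79.5
A_4→A_5: (-14)(-1) − (-14)(-0.5) = 7
A_5→A_1: (-14)(-11.5) − (2)(-1) = 163
Σ = 312
Signed area = Σ/2 = 156 (positive ⇒ counter-clockwise traversal).

156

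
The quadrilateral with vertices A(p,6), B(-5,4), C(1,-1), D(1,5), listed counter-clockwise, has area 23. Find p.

The doubled signed area Σ (x_i y_{i+1} − x_{i+1} y_i) is linear in p.
With p=0 it equals 43; the coefficient of p is -1 (from the two edges through A).
So -1·p + 43 = 2·23 = 46 ⇒ p = -3.

-3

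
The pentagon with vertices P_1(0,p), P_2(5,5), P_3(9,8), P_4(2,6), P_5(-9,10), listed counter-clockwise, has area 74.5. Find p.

-3

The doubled signed area Σ (x_i y_{i+1} − x_{i+1} y_i) is linear in p.
With p=0 it equals 107; the coefficient of p is -14 (from the two edges through P_1).
So -14·p + 107 = 2·74.5 = 149 ⇒ p = -3.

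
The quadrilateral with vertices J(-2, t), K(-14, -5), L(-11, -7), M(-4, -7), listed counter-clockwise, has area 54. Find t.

The doubled signed area Σ (x_i y_{i+1} − x_{i+1} y_i) is linear in t.
With t=0 it equals 88; the coefficient of t is 10 (from the two edges through J).
So 10·t + 88 = 2·54 = 108 ⇒ t = 2.

2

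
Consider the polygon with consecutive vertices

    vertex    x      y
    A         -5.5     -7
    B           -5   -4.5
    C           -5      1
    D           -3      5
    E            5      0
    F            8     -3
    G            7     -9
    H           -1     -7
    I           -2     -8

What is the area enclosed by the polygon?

122.375

Apply the shoelace formula: 2A = Σ (x_i·y_{i+1} − x_{i+1}·y_i), indices taken mod 9.
Cross-terms: -10.25, -27.5, -22, -25, -15, -51, -58, -6, -30  ⇒  Σ = -244.75
Area = |Σ|/2 = 122.375.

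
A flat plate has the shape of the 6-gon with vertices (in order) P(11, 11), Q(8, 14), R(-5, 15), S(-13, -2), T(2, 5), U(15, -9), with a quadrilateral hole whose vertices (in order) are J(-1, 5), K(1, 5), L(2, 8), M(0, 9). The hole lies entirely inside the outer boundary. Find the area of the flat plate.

278

Outer boundary:
Apply the shoelace formula: 2A = Σ (x_i·y_{i+1} − x_{i+1}·y_i), indices taken mod 6.
Cross-terms: 66, 190, 205, -61, -93, 264  ⇒  Σ = 571
Area = |Σ|/2 = 285.5.
Hole:
J→K: (-1)(5) − (1)(5) = -10
K→L: (1)(8) − (2)(5) = -2
L→M: (2)(9) − (0)(8) = 18
M→J: (0)(5) − (-1)(9) = 9
Σ = 15
Area = |Σ|/2 = 7.5.
Net area = 285.5 − 7.5 = 278.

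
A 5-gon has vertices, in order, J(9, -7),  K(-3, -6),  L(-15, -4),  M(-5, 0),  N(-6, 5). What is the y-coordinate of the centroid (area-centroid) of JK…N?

-572/201

Apply the shoelace (surveyor's) formula. First the cross-terms c_i = x_i·y_{i+1} − x_{i+1}·y_i:
  -75, -78, -20, -25, -3  ⇒  2A = -201, A = -100.5.
Then Σ (y_i + y_{i+1})·c_i = 1716, so ȳ = 1716 / (6·(-100.5)) = -572/201.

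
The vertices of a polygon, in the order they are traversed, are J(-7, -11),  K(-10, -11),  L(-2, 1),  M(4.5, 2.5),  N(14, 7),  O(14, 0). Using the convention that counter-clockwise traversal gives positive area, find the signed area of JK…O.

-165

Apply the shoelace formula: 2A = Σ (x_i·y_{i+1} − x_{i+1}·y_i), indices taken mod 6.
J→K: (-7)(-11) − (-10)(-11) = -33
K→L: (-10)(1) − (-2)(-11) = -32
L→M: (-2)(2.5) − (4.5)(1) = -9.5
M→N: (4.5)(7) − (14)(2.5) = -3.5
N→O: (14)(0) − (14)(7) = -98
O→J: (14)(-11) − (-7)(0) = -154
Σ = -330
Signed area = Σ/2 = -165 (negative ⇒ clockwise traversal).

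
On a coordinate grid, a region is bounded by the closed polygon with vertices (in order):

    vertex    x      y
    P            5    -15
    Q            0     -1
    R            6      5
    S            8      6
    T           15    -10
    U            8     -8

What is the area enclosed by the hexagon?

Apply the shoelace formula: 2A = Σ (x_i·y_{i+1} − x_{i+1}·y_i), indices taken mod 6.
Σ = (-5) + (6) + (-4) + (-170) + (-40) + (-80) = -293
Area = |Σ|/2 = 146.5.

146.5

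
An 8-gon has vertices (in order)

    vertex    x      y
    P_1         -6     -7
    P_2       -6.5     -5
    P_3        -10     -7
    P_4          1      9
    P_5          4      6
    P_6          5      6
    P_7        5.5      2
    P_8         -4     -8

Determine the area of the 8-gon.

Apply Gauss's area formula: 2A = Σ (x_i·y_{i+1} − x_{i+1}·y_i), indices taken mod 8.
Σ = (-15.5) + (-4.5) + (-83) + (-30) + (-6) + (-23) + (-36) + (-20) = -218
Area = |Σ|/2 = 109.

109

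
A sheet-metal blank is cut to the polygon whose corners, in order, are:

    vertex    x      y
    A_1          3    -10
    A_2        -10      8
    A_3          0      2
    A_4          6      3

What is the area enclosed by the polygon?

Apply the shoelace (surveyor's) formula: 2A = Σ (x_i·y_{i+1} − x_{i+1}·y_i), indices taken mod 4.
Cross-terms: -76, -20, -12, -69  ⇒  Σ = -177
Area = |Σ|/2 = 88.5.

88.5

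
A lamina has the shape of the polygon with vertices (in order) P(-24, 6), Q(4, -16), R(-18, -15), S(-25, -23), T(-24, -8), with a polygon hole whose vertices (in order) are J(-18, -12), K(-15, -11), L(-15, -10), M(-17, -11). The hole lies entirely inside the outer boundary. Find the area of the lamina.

Outer boundary:
Apply the shoelace formula: 2A = Σ (x_i·y_{i+1} − x_{i+1}·y_i), indices taken mod 5.
Σ = (360) + (-348) + (39) + (-352) + (-336) = -637
Area = |Σ|/2 = 318.5.
Hole:
Apply the shoelace formula: 2A = Σ (x_i·y_{i+1} − x_{i+1}·y_i), indices taken mod 4.
Σ = (18) + (-15) + (-5) + (6) = 4
Area = |Σ|/2 = 2.
Net area = 318.5 − 2 = 316.5.

316.5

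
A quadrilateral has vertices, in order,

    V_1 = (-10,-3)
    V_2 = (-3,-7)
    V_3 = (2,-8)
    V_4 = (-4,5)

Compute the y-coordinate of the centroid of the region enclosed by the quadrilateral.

-330/139

Apply the surveyor's formula. First the cross-terms c_i = x_i·y_{i+1} − x_{i+1}·y_i:
  61, 38, -22, 62  ⇒  2A = 139, A = 69.5.
Then Σ (y_i + y_{i+1})·c_i = -990, so ȳ = -990 / (6·69.5) = -330/139.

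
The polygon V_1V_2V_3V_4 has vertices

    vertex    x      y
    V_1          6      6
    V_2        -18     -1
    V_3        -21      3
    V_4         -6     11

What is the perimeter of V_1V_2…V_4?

60

|V_1V_2| = √((-24)² + (-7)²) = √625 = 25
|V_2V_3| = √((-3)² + (4)²) = √25 = 5
|V_3V_4| = √((15)² + (8)²) = √289 = 17
|V_4V_1| = √((12)² + (-5)²) = √169 = 13
Perimeter = 25 + 5 + 17 + 13 = 60.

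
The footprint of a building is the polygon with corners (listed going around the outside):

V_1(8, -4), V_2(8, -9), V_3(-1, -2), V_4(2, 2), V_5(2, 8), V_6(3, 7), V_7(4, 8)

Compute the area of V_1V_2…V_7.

Apply Gauss's area formula: 2A = Σ (x_i·y_{i+1} − x_{i+1}·y_i), indices taken mod 7.
Σ = (-40) + (-25) + (2) + (12) + (-10) + (-4) + (-80) = -145
Area = |Σ|/2 = 72.5.

72.5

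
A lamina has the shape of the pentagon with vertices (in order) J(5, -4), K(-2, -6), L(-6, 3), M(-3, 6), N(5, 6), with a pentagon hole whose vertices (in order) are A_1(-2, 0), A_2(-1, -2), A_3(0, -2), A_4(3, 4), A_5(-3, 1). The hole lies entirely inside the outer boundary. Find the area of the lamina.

88

Outer boundary:
Apply the shoelace (surveyor's) formula: 2A = Σ (x_i·y_{i+1} − x_{i+1}·y_i), indices taken mod 5.
Σ = (-38) + (-42) + (-27) + (-48) + (-50) = -205
Area = |Σ|/2 = 102.5.
Hole:
A_1→A_2: (-2)(-2) − (-1)(0) = 4
A_2→A_3: (-1)(-2) − (0)(-2) = 2
A_3→A_4: (0)(4) − (3)(-2) = 6
A_4→A_5: (3)(1) − (-3)(4) = 15
A_5→A_1: (-3)(0) − (-2)(1) = 2
Σ = 29
Area = |Σ|/2 = 14.5.
Net area = 102.5 − 14.5 = 88.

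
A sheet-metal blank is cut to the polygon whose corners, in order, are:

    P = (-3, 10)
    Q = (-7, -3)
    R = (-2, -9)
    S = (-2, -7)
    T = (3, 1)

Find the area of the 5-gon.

92

Apply the surveyor's formula: 2A = Σ (x_i·y_{i+1} − x_{i+1}·y_i), indices taken mod 5.
P→Q: (-3)(-3) − (-7)(10) = 79
Q→R: (-7)(-9) − (-2)(-3) = 57
R→S: (-2)(-7) − (-2)(-9) = -4
S→T: (-2)(1) − (3)(-7) = 19
T→P: (3)(10) − (-3)(1) = 33
Σ = 184
Area = |Σ|/2 = 92.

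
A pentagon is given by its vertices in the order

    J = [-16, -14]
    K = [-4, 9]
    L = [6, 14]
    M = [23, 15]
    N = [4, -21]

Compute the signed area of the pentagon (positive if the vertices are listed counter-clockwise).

Apply the shoelace formula: 2A = Σ (x_i·y_{i+1} − x_{i+1}·y_i), indices taken mod 5.
Σ = (-200) + (-110) + (-232) + (-543) + (-392) = -1477
Signed area = Σ/2 = -738.5 (negative ⇒ clockwise traversal).

-738.5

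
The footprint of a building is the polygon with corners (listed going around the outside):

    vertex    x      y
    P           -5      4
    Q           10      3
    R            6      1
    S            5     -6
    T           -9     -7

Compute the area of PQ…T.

Cross-terms: -55, -8, -41, -89, -71  ⇒  Σ = -264
Area = |Σ|/2 = 132.

132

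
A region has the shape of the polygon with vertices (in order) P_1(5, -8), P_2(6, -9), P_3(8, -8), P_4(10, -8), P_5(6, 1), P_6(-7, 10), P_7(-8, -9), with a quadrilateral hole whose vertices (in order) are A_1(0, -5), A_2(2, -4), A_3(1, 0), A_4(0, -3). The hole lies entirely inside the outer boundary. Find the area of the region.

Outer boundary:
Apply the shoelace (surveyor's) formula: 2A = Σ (x_i·y_{i+1} − x_{i+1}·y_i), indices taken mod 7.
Σ = (3) + (24) + (16) + (58) + (67) + (143) + (109) = 420
Area = |Σ|/2 = 210.
Hole:
Σ = (10) + (4) + (-3) + (0) = 11
Area = |Σ|/2 = 5.5.
Net area = 210 − 5.5 = 204.5.

204.5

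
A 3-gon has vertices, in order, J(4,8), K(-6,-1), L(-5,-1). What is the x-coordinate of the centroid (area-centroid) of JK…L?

-7/3

Apply the surveyor's formula. First the cross-terms c_i = x_i·y_{i+1} − x_{i+1}·y_i:
  44, 1, -36  ⇒  2A = 9, A = 4.5.
Then Σ (x_i + x_{i+1})·c_i = -63, so x̄ = -63 / (6·4.5) = -7/3.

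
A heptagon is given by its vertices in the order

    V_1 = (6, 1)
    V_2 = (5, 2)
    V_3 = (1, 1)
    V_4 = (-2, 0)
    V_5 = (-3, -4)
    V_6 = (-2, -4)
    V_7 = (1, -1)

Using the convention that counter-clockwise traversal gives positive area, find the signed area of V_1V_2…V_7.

Apply Gauss's area formula: 2A = Σ (x_i·y_{i+1} − x_{i+1}·y_i), indices taken mod 7.
Σ = (7) + (3) + (2) + (8) + (4) + (6) + (7) = 37
Signed area = Σ/2 = 18.5 (positive ⇒ counter-clockwise traversal).

18.5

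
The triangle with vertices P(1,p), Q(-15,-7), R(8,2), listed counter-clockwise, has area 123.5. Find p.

Write out the shoelace sum; only the two edges meeting at P involve p:
2·Area = [(8·p − 1·2) + (1·(-7) − (-15)·p)] + 26
       = 23·p + 17 = 247
⇒ p = 10.

10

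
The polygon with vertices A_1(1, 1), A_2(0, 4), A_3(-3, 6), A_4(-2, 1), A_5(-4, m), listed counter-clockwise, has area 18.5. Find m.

Write out the shoelace sum; only the two edges meeting at A_5 involve m:
2·Area = [((-2)·m − (-4)·1) + ((-4)·1 − 1·m)] + 25
       = -3·m + 25 = 37
⇒ m = -4.

-4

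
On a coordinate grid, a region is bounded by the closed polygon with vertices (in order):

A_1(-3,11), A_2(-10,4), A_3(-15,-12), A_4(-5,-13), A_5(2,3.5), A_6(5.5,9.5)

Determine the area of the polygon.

Apply the shoelace formula: 2A = Σ (x_i·y_{i+1} − x_{i+1}·y_i), indices taken mod 6.
A_1→A_2: (-3)(4) − (-10)(11) = 98
A_2→A_3: (-10)(-12) − (-15)(4) = 180
A_3→A_4: (-15)(-13) − (-5)(-12) = 135
A_4→A_5: (-5)(3.5) − (2)(-13) = 8.5
A_5→A_6: (2)(9.5) − (5.5)(3.5) = -0.25
A_6→A_1: (5.5)(11) − (-3)(9.5) = 89
Σ = 510.25
Area = |Σ|/2 = 255.125.

255.125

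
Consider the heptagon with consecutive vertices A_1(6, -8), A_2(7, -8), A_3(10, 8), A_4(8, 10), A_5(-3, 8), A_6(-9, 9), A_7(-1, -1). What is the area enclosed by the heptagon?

175.5

Σ = (8) + (136) + (36) + (94) + (45) + (18) + (14) = 351
Area = |Σ|/2 = 175.5.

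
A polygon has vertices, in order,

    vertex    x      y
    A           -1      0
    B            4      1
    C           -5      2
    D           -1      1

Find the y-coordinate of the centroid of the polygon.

Apply the shoelace formula. First the cross-terms c_i = x_i·y_{i+1} − x_{i+1}·y_i:
  -1, 13, -3, 1  ⇒  2A = 10, A = 5.
Then Σ (y_i + y_{i+1})·c_i = 30, so ȳ = 30 / (6·5) = 1.

1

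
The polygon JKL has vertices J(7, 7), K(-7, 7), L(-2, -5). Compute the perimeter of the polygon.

|JK| = √((-14)² + (0)²) = √196 = 14
|KL| = √((5)² + (-12)²) = √169 = 13
|LJ| = √((9)² + (12)²) = √225 = 15
Perimeter = 14 + 13 + 15 = 42.

42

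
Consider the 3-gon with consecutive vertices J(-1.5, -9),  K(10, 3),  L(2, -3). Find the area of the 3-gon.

13.5

Apply Gauss's area formula: 2A = Σ (x_i·y_{i+1} − x_{i+1}·y_i), indices taken mod 3.
Σ = (85.5) + (-36) + (-22.5) = 27
Area = |Σ|/2 = 13.5.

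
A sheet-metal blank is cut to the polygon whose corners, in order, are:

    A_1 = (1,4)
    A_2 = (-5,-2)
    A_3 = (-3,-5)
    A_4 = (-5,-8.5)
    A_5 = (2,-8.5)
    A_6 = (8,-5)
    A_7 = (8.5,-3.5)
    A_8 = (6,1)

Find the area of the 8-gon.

111

Σ = (18) + (19) + (0.5) + (59.5) + (58) + (14.5) + (29.5) + (23) = 222
Area = |Σ|/2 = 111.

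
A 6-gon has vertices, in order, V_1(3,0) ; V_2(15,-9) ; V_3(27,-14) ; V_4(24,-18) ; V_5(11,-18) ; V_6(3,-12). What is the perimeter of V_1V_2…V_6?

68

|V_1V_2| = √((12)² + (-9)²) = √225 = 15
|V_2V_3| = √((12)² + (-5)²) = √169 = 13
|V_3V_4| = √((-3)² + (-4)²) = √25 = 5
|V_4V_5| = √((-13)² + (0)²) = √169 = 13
|V_5V_6| = √((-8)² + (6)²) = √100 = 10
|V_6V_1| = √((0)² + (12)²) = √144 = 12
Perimeter = 15 + 13 + 5 + 13 + 10 + 12 = 68.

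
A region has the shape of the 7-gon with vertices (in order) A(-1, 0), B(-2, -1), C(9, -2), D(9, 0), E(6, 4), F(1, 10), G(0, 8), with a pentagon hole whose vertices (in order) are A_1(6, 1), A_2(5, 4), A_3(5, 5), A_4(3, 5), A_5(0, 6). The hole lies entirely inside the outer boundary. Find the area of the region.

Outer boundary:
Apply the shoelace formula: 2A = Σ (x_i·y_{i+1} − x_{i+1}·y_i), indices taken mod 7.
Cross-terms: 1, 13, 18, 36, 56, 8, 8  ⇒  Σ = 140
Area = |Σ|/2 = 70.
Hole:
Apply Gauss's area formula: 2A = Σ (x_i·y_{i+1} − x_{i+1}·y_i), indices taken mod 5.
Σ = (19) + (5) + (10) + (18) + (-36) = 16
Area = |Σ|/2 = 8.
Net area = 70 − 8 = 62.

62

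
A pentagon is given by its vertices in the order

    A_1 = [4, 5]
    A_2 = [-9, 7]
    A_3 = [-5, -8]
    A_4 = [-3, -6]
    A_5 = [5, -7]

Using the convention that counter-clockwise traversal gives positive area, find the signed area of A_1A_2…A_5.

Σ = (73) + (107) + (6) + (51) + (53) = 290
Signed area = Σ/2 = 145 (positive ⇒ counter-clockwise traversal).

145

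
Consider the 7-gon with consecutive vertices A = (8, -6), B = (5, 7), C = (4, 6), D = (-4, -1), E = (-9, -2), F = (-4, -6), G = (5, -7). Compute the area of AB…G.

118.5

Σ = (86) + (2) + (20) + (-1) + (46) + (58) + (26) = 237
Area = |Σ|/2 = 118.5.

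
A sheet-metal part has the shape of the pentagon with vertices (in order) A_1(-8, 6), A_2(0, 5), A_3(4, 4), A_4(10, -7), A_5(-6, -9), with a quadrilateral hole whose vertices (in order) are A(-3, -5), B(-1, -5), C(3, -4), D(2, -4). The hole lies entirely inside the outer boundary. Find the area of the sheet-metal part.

Outer boundary:
Apply the shoelace formula: 2A = Σ (x_i·y_{i+1} − x_{i+1}·y_i), indices taken mod 5.
Σ = (-40) + (-20) + (-68) + (-132) + (-108) = -368
Area = |Σ|/2 = 184.
Hole:
Apply the shoelace (surveyor's) formula: 2A = Σ (x_i·y_{i+1} − x_{i+1}·y_i), indices taken mod 4.
Cross-terms: 10, 19, -4, -22  ⇒  Σ = 3
Area = |Σ|/2 = 1.5.
Net area = 184 − 1.5 = 182.5.

182.5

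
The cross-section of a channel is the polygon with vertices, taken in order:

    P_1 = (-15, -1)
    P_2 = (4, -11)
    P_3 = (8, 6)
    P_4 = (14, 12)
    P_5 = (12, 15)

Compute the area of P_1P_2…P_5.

286

Apply the surveyor's formula: 2A = Σ (x_i·y_{i+1} − x_{i+1}·y_i), indices taken mod 5.
Cross-terms: 169, 112, 12, 66, 213  ⇒  Σ = 572
Area = |Σ|/2 = 286.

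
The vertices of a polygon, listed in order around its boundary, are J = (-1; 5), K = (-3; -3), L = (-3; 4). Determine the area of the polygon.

Σ = (18) + (-21) + (-11) = -14
Area = |Σ|/2 = 7.

7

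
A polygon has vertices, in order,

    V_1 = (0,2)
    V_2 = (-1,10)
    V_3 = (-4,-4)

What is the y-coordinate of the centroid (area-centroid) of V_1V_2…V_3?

8/3

Apply Gauss's area formula. First the cross-terms c_i = x_i·y_{i+1} − x_{i+1}·y_i:
  2, 44, -8  ⇒  2A = 38, A = 19.
Then Σ (y_i + y_{i+1})·c_i = 304, so ȳ = 304 / (6·19) = 8/3.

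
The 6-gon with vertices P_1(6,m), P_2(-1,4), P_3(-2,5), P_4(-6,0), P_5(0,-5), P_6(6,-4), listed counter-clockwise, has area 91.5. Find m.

The doubled signed area Σ (x_i y_{i+1} − x_{i+1} y_i) is linear in m.
With m=0 it equals 141; the coefficient of m is 7 (from the two edges through P_1).
So 7·m + 141 = 2·91.5 = 183 ⇒ m = 6.

6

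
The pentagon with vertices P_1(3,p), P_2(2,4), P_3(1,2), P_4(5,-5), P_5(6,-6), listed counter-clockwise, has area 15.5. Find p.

Write out the shoelace sum; only the two edges meeting at P_1 involve p:
2·Area = [(6·p − 3·(-6)) + (3·4 − 2·p)] + -15
       = 4·p + 15 = 31
⇒ p = 4.

4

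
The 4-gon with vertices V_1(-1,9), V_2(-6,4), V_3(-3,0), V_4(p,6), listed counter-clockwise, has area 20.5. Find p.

The doubled signed area Σ (x_i y_{i+1} − x_{i+1} y_i) is linear in p.
With p=0 it equals 50; the coefficient of p is 9 (from the two edges through V_4).
So 9·p + 50 = 2·20.5 = 41 ⇒ p = -1.

-1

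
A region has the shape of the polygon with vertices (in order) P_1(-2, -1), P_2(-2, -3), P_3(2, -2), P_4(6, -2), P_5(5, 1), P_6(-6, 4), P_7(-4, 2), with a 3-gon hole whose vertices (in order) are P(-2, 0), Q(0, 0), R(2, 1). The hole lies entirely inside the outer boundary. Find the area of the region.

37

Outer boundary:
Cross-terms: 4, 10, 8, 16, 26, 4, 8  ⇒  Σ = 76
Area = |Σ|/2 = 38.
Hole:
Apply the shoelace formula: 2A = Σ (x_i·y_{i+1} − x_{i+1}·y_i), indices taken mod 3.
Σ = (0) + (0) + (2) = 2
Area = |Σ|/2 = 1.
Net area = 38 − 1 = 37.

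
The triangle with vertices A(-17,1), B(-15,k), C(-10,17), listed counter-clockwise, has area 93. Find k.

-21

The doubled signed area Σ (x_i y_{i+1} − x_{i+1} y_i) is linear in k.
With k=0 it equals 39; the coefficient of k is -7 (from the two edges through B).
So -7·k + 39 = 2·93 = 186 ⇒ k = -21.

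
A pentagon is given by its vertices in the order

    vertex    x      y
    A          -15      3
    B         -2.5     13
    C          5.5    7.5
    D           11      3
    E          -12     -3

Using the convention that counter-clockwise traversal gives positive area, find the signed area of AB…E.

-210.875

Apply the surveyor's formula: 2A = Σ (x_i·y_{i+1} − x_{i+1}·y_i), indices taken mod 5.
Cross-terms: -187.5, -90.25, -66, 3, -81  ⇒  Σ = -421.75
Signed area = Σ/2 = -210.875 (negative ⇒ clockwise traversal).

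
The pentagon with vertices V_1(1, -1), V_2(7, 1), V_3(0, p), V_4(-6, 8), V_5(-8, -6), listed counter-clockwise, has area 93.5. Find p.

Write out the shoelace sum; only the two edges meeting at V_3 involve p:
2·Area = [(7·p − 0·1) + (0·8 − (-6)·p)] + 122
       = 13·p + 122 = 187
⇒ p = 5.

5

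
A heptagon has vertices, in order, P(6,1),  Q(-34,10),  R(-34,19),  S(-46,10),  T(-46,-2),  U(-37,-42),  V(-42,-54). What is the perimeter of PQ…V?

204

|PQ| = √((-40)² + (9)²) = √1681 = 41
|QR| = √((0)² + (9)²) = √81 = 9
|RS| = √((-12)² + (-9)²) = √225 = 15
|ST| = √((0)² + (-12)²) = √144 = 12
|TU| = √((9)² + (-40)²) = √1681 = 41
|UV| = √((-5)² + (-12)²) = √169 = 13
|VP| = √((48)² + (55)²) = √5329 = 73
Perimeter = 41 + 9 + 15 + 12 + 41 + 13 + 73 = 204.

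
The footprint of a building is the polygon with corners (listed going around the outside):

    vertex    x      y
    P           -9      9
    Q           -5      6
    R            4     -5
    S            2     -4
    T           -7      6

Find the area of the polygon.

Cross-terms: -9, 1, -6, -16, -9  ⇒  Σ = -39
Area = |Σ|/2 = 19.5.

19.5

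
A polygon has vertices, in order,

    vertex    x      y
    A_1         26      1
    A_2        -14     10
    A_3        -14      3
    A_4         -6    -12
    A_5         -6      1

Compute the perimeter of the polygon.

110

|A_1A_2| = √((-40)² + (9)²) = √1681 = 41
|A_2A_3| = √((0)² + (-7)²) = √49 = 7
|A_3A_4| = √((8)² + (-15)²) = √289 = 17
|A_4A_5| = √((0)² + (13)²) = √169 = 13
|A_5A_1| = √((32)² + (0)²) = √1024 = 32
Perimeter = 41 + 7 + 17 + 13 + 32 = 110.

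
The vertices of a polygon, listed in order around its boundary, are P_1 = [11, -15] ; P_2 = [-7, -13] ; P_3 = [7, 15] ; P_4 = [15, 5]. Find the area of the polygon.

366

Apply the shoelace (surveyor's) formula: 2A = Σ (x_i·y_{i+1} − x_{i+1}·y_i), indices taken mod 4.
Σ = (-248) + (-14) + (-190) + (-280) = -732
Area = |Σ|/2 = 366.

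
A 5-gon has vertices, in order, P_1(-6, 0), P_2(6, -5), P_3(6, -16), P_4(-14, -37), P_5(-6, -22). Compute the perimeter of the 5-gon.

92

|P_1P_2| = √((12)² + (-5)²) = √169 = 13
|P_2P_3| = √((0)² + (-11)²) = √121 = 11
|P_3P_4| = √((-20)² + (-21)²) = √841 = 29
|P_4P_5| = √((8)² + (15)²) = √289 = 17
|P_5P_1| = √((0)² + (22)²) = √484 = 22
Perimeter = 13 + 11 + 29 + 17 + 22 = 92.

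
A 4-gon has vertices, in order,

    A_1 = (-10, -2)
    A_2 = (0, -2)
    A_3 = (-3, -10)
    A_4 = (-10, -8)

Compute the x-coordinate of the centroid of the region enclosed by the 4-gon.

-1003/183

Apply the surveyor's formula. First the cross-terms c_i = x_i·y_{i+1} − x_{i+1}·y_i:
  20, -6, -76, -60  ⇒  2A = -122, A = -61.
Then Σ (x_i + x_{i+1})·c_i = 2006, so x̄ = 2006 / (6·(-61)) = -1003/183.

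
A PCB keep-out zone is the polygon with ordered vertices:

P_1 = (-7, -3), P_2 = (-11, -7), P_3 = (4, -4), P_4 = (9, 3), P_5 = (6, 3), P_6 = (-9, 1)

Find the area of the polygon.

Σ = (16) + (72) + (48) + (9) + (33) + (34) = 212
Area = |Σ|/2 = 106.

106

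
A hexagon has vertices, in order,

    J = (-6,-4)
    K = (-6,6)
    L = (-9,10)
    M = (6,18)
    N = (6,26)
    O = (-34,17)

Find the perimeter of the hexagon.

116

|JK| = √((0)² + (10)²) = √100 = 10
|KL| = √((-3)² + (4)²) = √25 = 5
|LM| = √((15)² + (8)²) = √289 = 17
|MN| = √((0)² + (8)²) = √64 = 8
|NO| = √((-40)² + (-9)²) = √1681 = 41
|OJ| = √((28)² + (-21)²) = √1225 = 35
Perimeter = 10 + 5 + 17 + 8 + 41 + 35 = 116.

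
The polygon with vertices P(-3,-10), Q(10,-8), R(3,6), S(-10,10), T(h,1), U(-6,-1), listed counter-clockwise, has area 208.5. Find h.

Write out the shoelace sum; only the two edges meeting at T involve h:
2·Area = [((-10)·1 − h·10) + (h·(-1) − (-6)·1)] + 355
       = -11·h + 351 = 417
⇒ h = -6.

-6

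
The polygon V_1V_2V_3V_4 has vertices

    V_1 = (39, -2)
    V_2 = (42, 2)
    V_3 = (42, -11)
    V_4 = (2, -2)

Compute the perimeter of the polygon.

|V_1V_2| = √((3)² + (4)²) = √25 = 5
|V_2V_3| = √((0)² + (-13)²) = √169 = 13
|V_3V_4| = √((-40)² + (9)²) = √1681 = 41
|V_4V_1| = √((37)² + (0)²) = √1369 = 37
Perimeter = 5 + 13 + 41 + 37 = 96.

96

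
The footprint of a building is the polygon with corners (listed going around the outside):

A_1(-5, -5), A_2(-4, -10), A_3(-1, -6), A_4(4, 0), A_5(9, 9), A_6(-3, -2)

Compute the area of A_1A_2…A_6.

59

Apply Gauss's area formula: 2A = Σ (x_i·y_{i+1} − x_{i+1}·y_i), indices taken mod 6.
Σ = (30) + (14) + (24) + (36) + (9) + (5) = 118
Area = |Σ|/2 = 59.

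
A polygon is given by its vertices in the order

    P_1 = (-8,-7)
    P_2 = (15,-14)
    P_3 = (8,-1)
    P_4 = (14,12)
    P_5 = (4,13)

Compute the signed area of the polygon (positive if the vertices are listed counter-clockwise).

Apply the surveyor's formula: 2A = Σ (x_i·y_{i+1} − x_{i+1}·y_i), indices taken mod 5.
Cross-terms: 217, 97, 110, 134, 76  ⇒  Σ = 634
Signed area = Σ/2 = 317 (positive ⇒ counter-clockwise traversal).

317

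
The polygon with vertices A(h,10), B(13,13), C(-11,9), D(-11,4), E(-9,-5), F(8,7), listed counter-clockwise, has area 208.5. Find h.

Write out the shoelace sum; only the two edges meeting at A involve h:
2·Area = [(8·10 − h·7) + (h·13 − 13·10)] + 383
       = 6·h + 333 = 417
⇒ h = 14.

14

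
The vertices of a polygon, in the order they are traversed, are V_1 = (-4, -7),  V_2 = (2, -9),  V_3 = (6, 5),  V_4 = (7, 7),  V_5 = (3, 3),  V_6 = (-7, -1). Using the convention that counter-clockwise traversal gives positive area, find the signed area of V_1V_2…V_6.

92

Cross-terms: 50, 64, 7, 0, 18, 45  ⇒  Σ = 184
Signed area = Σ/2 = 92 (positive ⇒ counter-clockwise traversal).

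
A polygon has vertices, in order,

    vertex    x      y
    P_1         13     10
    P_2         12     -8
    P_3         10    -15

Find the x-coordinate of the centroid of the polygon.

Apply the surveyor's formula. First the cross-terms c_i = x_i·y_{i+1} − x_{i+1}·y_i:
  -224, -100, 295  ⇒  2A = -29, A = -14.5.
Then Σ (x_i + x_{i+1})·c_i = -1015, so x̄ = -1015 / (6·(-14.5)) = 35/3.

35/3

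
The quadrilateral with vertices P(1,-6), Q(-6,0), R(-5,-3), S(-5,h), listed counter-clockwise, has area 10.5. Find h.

The doubled signed area Σ (x_i y_{i+1} − x_{i+1} y_i) is linear in h.
With h=0 it equals -3; the coefficient of h is -6 (from the two edges through S).
So -6·h + -3 = 2·10.5 = 21 ⇒ h = -4.

-4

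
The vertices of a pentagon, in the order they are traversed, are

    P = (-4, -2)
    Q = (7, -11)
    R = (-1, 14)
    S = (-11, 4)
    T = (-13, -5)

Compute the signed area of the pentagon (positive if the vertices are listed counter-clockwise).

204

Apply the shoelace (surveyor's) formula: 2A = Σ (x_i·y_{i+1} − x_{i+1}·y_i), indices taken mod 5.
P→Q: (-4)(-11) − (7)(-2) = 58
Q→R: (7)(14) − (-1)(-11) = 87
R→S: (-1)(4) − (-11)(14) = 150
S→T: (-11)(-5) − (-13)(4) = 107
T→P: (-13)(-2) − (-4)(-5) = 6
Σ = 408
Signed area = Σ/2 = 204 (positive ⇒ counter-clockwise traversal).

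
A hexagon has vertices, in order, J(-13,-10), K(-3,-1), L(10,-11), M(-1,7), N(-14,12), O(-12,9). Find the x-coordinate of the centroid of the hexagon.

Apply the shoelace formula. First the cross-terms c_i = x_i·y_{i+1} − x_{i+1}·y_i:
  -17, 43, 59, 86, 18, 237  ⇒  2A = 426, A = 213.
Then Σ (x_i + x_{i+1})·c_i = -6579, so x̄ = -6579 / (6·213) = -731/142.

-731/142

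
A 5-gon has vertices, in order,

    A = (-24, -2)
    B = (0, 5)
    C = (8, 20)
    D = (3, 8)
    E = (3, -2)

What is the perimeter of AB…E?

|AB| = √((24)² + (7)²) = √625 = 25
|BC| = √((8)² + (15)²) = √289 = 17
|CD| = √((-5)² + (-12)²) = √169 = 13
|DE| = √((0)² + (-10)²) = √100 = 10
|EA| = √((-27)² + (0)²) = √729 = 27
Perimeter = 25 + 17 + 13 + 10 + 27 = 92.

92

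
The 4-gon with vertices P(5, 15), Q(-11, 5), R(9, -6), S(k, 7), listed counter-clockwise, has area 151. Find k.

3

The doubled signed area Σ (x_i y_{i+1} − x_{i+1} y_i) is linear in k.
With k=0 it equals 239; the coefficient of k is 21 (from the two edges through S).
So 21·k + 239 = 2·151 = 302 ⇒ k = 3.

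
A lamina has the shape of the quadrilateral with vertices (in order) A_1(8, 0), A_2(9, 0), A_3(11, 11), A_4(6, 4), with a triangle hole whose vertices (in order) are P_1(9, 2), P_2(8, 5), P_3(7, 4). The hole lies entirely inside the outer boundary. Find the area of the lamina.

Outer boundary:
Σ = (0) + (99) + (-22) + (-32) = 45
Area = |Σ|/2 = 22.5.
Hole:
P_1→P_2: (9)(5) − (8)(2) = 29
P_2→P_3: (8)(4) − (7)(5) = -3
P_3→P_1: (7)(2) − (9)(4) = -22
Σ = 4
Area = |Σ|/2 = 2.
Net area = 22.5 − 2 = 20.5.

20.5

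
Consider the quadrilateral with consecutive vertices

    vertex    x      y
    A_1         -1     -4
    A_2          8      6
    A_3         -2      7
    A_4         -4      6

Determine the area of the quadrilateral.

66

Σ = (26) + (68) + (16) + (22) = 132
Area = |Σ|/2 = 66.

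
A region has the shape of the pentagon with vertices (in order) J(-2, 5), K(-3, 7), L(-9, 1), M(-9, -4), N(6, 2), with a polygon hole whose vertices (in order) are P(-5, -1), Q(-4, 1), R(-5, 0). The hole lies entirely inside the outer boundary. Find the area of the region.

Outer boundary:
Σ = (1) + (60) + (45) + (6) + (34) = 146
Area = |Σ|/2 = 73.
Hole:
Apply the shoelace formula: 2A = Σ (x_i·y_{i+1} − x_{i+1}·y_i), indices taken mod 3.
Cross-terms: -9, 5, 5  ⇒  Σ = 1
Area = |Σ|/2 = 0.5.
Net area = 73 − 0.5 = 72.5.

72.5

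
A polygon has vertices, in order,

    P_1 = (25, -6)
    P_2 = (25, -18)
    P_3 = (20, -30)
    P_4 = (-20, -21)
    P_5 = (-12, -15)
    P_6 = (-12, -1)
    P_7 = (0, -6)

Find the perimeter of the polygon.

128

|P_1P_2| = √((0)² + (-12)²) = √144 = 12
|P_2P_3| = √((-5)² + (-12)²) = √169 = 13
|P_3P_4| = √((-40)² + (9)²) = √1681 = 41
|P_4P_5| = √((8)² + (6)²) = √100 = 10
|P_5P_6| = √((0)² + (14)²) = √196 = 14
|P_6P_7| = √((12)² + (-5)²) = √169 = 13
|P_7P_1| = √((25)² + (0)²) = √625 = 25
Perimeter = 12 + 13 + 41 + 10 + 14 + 13 + 25 = 128.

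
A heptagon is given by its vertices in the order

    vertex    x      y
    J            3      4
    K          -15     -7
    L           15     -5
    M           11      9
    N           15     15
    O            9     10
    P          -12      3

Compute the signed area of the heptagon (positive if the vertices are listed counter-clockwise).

Cross-terms: 39, 180, 190, 30, 15, 147, -57  ⇒  Σ = 544
Signed area = Σ/2 = 272 (positive ⇒ counter-clockwise traversal).

272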